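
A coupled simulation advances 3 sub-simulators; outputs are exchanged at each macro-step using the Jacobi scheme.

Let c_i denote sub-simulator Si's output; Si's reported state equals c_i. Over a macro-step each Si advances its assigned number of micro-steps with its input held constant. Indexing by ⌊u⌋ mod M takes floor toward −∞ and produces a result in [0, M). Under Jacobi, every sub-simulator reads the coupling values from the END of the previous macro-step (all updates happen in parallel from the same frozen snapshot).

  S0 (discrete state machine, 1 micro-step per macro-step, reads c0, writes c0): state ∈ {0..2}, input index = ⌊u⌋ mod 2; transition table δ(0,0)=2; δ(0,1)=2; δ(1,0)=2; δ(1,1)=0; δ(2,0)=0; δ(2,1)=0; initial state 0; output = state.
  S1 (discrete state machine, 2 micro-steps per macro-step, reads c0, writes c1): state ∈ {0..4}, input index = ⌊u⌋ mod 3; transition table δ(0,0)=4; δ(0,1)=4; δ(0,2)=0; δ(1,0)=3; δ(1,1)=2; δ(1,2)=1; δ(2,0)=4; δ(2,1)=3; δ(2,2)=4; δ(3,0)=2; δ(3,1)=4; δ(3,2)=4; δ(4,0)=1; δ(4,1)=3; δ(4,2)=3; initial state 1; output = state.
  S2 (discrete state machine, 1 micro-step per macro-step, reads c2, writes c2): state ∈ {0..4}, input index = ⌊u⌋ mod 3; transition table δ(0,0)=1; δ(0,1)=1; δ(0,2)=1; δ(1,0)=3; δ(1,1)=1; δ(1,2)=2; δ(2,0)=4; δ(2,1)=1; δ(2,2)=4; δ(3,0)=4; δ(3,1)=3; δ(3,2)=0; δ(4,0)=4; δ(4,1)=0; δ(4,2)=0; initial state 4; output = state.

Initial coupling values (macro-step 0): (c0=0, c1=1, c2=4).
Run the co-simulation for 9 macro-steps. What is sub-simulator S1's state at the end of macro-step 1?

S1 state at macro-step 1 = 2

macro 1: S0 reads c0=0 → after 1×micro: 2; S1 reads c0=0 → after 2×micro: 2; S2 reads c2=4 → after 1×micro: 0 ⇒ (c0=2, c1=2, c2=0)
macro 2: S0 reads c0=2 → after 1×micro: 0; S1 reads c0=2 → after 2×micro: 3; S2 reads c2=0 → after 1×micro: 1 ⇒ (c0=0, c1=3, c2=1)
macro 3: S0 reads c0=0 → after 1×micro: 2; S1 reads c0=0 → after 2×micro: 4; S2 reads c2=1 → after 1×micro: 1 ⇒ (c0=2, c1=4, c2=1)
macro 4: S0 reads c0=2 → after 1×micro: 0; S1 reads c0=2 → after 2×micro: 4; S2 reads c2=1 → after 1×micro: 1 ⇒ (c0=0, c1=4, c2=1)
macro 5: S0 reads c0=0 → after 1×micro: 2; S1 reads c0=0 → after 2×micro: 3; S2 reads c2=1 → after 1×micro: 1 ⇒ (c0=2, c1=3, c2=1)
macro 6: S0 reads c0=2 → after 1×micro: 0; S1 reads c0=2 → after 2×micro: 3; S2 reads c2=1 → after 1×micro: 1 ⇒ (c0=0, c1=3, c2=1)
macro 7: S0 reads c0=0 → after 1×micro: 2; S1 reads c0=0 → after 2×micro: 4; S2 reads c2=1 → after 1×micro: 1 ⇒ (c0=2, c1=4, c2=1)
macro 8: S0 reads c0=2 → after 1×micro: 0; S1 reads c0=2 → after 2×micro: 4; S2 reads c2=1 → after 1×micro: 1 ⇒ (c0=0, c1=4, c2=1)
macro 9: S0 reads c0=0 → after 1×micro: 2; S1 reads c0=0 → after 2×micro: 3; S2 reads c2=1 → after 1×micro: 1 ⇒ (c0=2, c1=3, c2=1)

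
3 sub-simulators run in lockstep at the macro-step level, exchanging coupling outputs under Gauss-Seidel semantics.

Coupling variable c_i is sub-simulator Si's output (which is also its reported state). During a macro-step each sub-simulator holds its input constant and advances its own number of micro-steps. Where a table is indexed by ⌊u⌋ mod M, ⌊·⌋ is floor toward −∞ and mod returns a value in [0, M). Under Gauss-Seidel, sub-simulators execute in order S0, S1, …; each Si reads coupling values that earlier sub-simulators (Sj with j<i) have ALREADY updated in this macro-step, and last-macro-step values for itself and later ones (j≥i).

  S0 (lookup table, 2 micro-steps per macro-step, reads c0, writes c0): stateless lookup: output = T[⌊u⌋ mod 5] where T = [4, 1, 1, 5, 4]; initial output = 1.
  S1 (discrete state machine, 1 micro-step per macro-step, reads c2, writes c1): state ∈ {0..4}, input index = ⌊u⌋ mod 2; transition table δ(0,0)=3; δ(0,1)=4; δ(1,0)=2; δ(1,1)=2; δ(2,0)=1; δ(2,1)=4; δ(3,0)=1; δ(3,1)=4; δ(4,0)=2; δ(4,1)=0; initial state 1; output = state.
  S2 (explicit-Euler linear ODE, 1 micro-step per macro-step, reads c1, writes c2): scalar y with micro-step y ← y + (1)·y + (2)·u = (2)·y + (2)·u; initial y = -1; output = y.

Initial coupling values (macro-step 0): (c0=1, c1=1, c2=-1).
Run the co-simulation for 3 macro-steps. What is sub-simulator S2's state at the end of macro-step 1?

S2 state at macro-step 1 = 2

macro 1: S0 reads c0=1 → after 2×micro: 1; S1 reads c2=-1 → after 1×micro: 2; S2 reads c1=2 → after 1×micro: 2 ⇒ (c0=1, c1=2, c2=2)
macro 2: S0 reads c0=1 → after 2×micro: 1; S1 reads c2=2 → after 1×micro: 1; S2 reads c1=1 → after 1×micro: 6 ⇒ (c0=1, c1=1, c2=6)
macro 3: S0 reads c0=1 → after 2×micro: 1; S1 reads c2=6 → after 1×micro: 2; S2 reads c1=2 → after 1×micro: 16 ⇒ (c0=1, c1=2, c2=16)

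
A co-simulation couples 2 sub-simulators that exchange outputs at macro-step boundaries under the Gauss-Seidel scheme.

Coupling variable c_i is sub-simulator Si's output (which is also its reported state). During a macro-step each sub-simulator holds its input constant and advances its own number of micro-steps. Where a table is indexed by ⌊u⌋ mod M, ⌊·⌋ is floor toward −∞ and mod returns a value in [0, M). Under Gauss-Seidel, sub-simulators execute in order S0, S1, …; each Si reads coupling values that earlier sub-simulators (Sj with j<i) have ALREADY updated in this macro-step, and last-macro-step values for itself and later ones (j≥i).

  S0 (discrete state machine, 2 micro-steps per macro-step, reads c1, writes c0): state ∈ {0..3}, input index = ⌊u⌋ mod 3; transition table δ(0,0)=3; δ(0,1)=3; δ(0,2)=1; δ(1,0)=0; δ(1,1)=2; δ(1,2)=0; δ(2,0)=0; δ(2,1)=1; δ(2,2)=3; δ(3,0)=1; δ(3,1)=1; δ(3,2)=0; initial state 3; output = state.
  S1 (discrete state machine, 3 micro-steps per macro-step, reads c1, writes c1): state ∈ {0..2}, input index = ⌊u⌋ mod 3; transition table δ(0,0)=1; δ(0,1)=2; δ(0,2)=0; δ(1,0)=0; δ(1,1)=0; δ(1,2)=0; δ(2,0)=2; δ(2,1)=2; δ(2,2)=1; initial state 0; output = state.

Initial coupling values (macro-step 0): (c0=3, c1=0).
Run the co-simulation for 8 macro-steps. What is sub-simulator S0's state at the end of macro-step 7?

macro 1: S0 reads c1=0 → after 2×micro: 0; S1 reads c1=0 → after 3×micro: 1 ⇒ (c0=0, c1=1)
macro 2: S0 reads c1=1 → after 2×micro: 1; S1 reads c1=1 → after 3×micro: 2 ⇒ (c0=1, c1=2)
macro 3: S0 reads c1=2 → after 2×micro: 1; S1 reads c1=2 → after 3×micro: 0 ⇒ (c0=1, c1=0)
macro 4: S0 reads c1=0 → after 2×micro: 3; S1 reads c1=0 → after 3×micro: 1 ⇒ (c0=3, c1=1)
macro 5: S0 reads c1=1 → after 2×micro: 2; S1 reads c1=1 → after 3×micro: 2 ⇒ (c0=2, c1=2)
macro 6: S0 reads c1=2 → after 2×micro: 0; S1 reads c1=2 → after 3×micro: 0 ⇒ (c0=0, c1=0)
macro 7: S0 reads c1=0 → after 2×micro: 1; S1 reads c1=0 → after 3×micro: 1 ⇒ (c0=1, c1=1)
macro 8: S0 reads c1=1 → after 2×micro: 1; S1 reads c1=1 → after 3×micro: 2 ⇒ (c0=1, c1=2)

S0 state at macro-step 7 = 1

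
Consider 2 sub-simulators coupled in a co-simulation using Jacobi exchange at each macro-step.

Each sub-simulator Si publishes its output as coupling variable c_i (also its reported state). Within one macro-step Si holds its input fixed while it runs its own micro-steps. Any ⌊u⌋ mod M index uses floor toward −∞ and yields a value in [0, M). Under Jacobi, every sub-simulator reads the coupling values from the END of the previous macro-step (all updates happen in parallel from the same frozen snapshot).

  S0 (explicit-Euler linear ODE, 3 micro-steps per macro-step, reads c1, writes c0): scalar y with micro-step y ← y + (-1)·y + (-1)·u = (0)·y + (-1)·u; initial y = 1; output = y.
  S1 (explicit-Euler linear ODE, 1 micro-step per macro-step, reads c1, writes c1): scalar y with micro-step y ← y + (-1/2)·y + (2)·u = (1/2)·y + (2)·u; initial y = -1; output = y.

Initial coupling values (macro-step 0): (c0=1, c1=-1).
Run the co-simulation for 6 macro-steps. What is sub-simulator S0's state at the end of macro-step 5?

macro 1: S0 reads c1=-1 → after 3×micro: 1; S1 reads c1=-1 → after 1×micro: -5/2 ⇒ (c0=1, c1=-5/2)
macro 2: S0 reads c1=-5/2 → after 3×micro: 5/2; S1 reads c1=-5/2 → after 1×micro: -25/4 ⇒ (c0=5/2, c1=-25/4)
macro 3: S0 reads c1=-25/4 → after 3×micro: 25/4; S1 reads c1=-25/4 → after 1×micro: -125/8 ⇒ (c0=25/4, c1=-125/8)
macro 4: S0 reads c1=-125/8 → after 3×micro: 125/8; S1 reads c1=-125/8 → after 1×micro: -625/16 ⇒ (c0=125/8, c1=-625/16)
macro 5: S0 reads c1=-625/16 → after 3×micro: 625/16; S1 reads c1=-625/16 → after 1×micro: -3125/32 ⇒ (c0=625/16, c1=-3125/32)
macro 6: S0 reads c1=-3125/32 → after 3×micro: 3125/32; S1 reads c1=-3125/32 → after 1×micro: -15625/64 ⇒ (c0=3125/32, c1=-15625/64)

S0 state at macro-step 5 = 625/16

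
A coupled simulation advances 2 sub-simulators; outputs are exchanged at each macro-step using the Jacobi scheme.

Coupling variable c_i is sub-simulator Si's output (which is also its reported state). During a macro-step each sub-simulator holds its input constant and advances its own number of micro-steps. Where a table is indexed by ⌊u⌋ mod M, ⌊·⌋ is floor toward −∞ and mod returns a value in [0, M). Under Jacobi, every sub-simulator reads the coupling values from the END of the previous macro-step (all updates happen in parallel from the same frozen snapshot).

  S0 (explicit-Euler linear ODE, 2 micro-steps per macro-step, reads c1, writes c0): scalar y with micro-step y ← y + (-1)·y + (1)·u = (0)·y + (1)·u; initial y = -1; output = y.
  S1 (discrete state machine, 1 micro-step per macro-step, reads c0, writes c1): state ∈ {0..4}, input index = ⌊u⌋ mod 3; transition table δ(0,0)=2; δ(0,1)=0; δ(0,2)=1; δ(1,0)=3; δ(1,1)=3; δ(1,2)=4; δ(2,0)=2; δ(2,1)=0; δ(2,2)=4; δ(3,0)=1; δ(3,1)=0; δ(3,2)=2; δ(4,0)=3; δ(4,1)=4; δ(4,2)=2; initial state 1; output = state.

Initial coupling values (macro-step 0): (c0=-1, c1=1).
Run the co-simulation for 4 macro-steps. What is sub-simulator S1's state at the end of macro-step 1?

macro 1: S0 reads c1=1 → after 2×micro: 1; S1 reads c0=-1 → after 1×micro: 4 ⇒ (c0=1, c1=4)
macro 2: S0 reads c1=4 → after 2×micro: 4; S1 reads c0=1 → after 1×micro: 4 ⇒ (c0=4, c1=4)
macro 3: S0 reads c1=4 → after 2×micro: 4; S1 reads c0=4 → after 1×micro: 4 ⇒ (c0=4, c1=4)
macro 4: S0 reads c1=4 → after 2×micro: 4; S1 reads c0=4 → after 1×micro: 4 ⇒ (c0=4, c1=4)

S1 state at macro-step 1 = 4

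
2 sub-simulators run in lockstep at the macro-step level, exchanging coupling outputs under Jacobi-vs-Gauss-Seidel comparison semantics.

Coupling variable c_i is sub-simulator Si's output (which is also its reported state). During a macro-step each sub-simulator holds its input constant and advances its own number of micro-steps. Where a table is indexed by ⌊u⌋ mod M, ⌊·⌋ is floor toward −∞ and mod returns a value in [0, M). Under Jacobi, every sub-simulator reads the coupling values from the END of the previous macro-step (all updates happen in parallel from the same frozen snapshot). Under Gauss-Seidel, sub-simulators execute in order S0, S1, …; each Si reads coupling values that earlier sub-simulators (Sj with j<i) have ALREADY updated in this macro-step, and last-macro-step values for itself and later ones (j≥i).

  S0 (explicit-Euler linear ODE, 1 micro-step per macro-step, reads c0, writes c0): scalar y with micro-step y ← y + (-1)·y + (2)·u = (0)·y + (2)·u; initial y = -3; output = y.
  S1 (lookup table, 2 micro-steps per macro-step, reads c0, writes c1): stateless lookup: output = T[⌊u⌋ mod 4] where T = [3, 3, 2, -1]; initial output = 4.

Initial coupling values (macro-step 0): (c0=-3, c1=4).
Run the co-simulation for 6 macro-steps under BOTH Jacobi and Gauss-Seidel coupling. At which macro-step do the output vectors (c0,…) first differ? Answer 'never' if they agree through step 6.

[Jacobi] macro 1: S0 reads c0=-3 → after 1×micro: -6; S1 reads c0=-3 → after 2×micro: 3 ⇒ (c0=-6, c1=3)
[Jacobi] macro 2: S0 reads c0=-6 → after 1×micro: -12; S1 reads c0=-6 → after 2×micro: 2 ⇒ (c0=-12, c1=2)
[Jacobi] macro 3: S0 reads c0=-12 → after 1×micro: -24; S1 reads c0=-12 → after 2×micro: 3 ⇒ (c0=-24, c1=3)
[Jacobi] macro 4: S0 reads c0=-24 → after 1×micro: -48; S1 reads c0=-24 → after 2×micro: 3 ⇒ (c0=-48, c1=3)
[Jacobi] macro 5: S0 reads c0=-48 → after 1×micro: -96; S1 reads c0=-48 → after 2×micro: 3 ⇒ (c0=-96, c1=3)
[Jacobi] macro 6: S0 reads c0=-96 → after 1×micro: -192; S1 reads c0=-96 → after 2×micro: 3 ⇒ (c0=-192, c1=3)
[Gauss-Seidel] macro 1: S0 reads c0=-3 → after 1×micro: -6; S1 reads c0=-6 → after 2×micro: 2 ⇒ (c0=-6, c1=2)
[Gauss-Seidel] macro 2: S0 reads c0=-6 → after 1×micro: -12; S1 reads c0=-12 → after 2×micro: 3 ⇒ (c0=-12, c1=3)
[Gauss-Seidel] macro 3: S0 reads c0=-12 → after 1×micro: -24; S1 reads c0=-24 → after 2×micro: 3 ⇒ (c0=-24, c1=3)
[Gauss-Seidel] macro 4: S0 reads c0=-24 → after 1×micro: -48; S1 reads c0=-48 → after 2×micro: 3 ⇒ (c0=-48, c1=3)
[Gauss-Seidel] macro 5: S0 reads c0=-48 → after 1×micro: -96; S1 reads c0=-96 → after 2×micro: 3 ⇒ (c0=-96, c1=3)
[Gauss-Seidel] macro 6: S0 reads c0=-96 → after 1×micro: -192; S1 reads c0=-192 → after 2×micro: 3 ⇒ (c0=-192, c1=3)

first divergence at macro-step: 1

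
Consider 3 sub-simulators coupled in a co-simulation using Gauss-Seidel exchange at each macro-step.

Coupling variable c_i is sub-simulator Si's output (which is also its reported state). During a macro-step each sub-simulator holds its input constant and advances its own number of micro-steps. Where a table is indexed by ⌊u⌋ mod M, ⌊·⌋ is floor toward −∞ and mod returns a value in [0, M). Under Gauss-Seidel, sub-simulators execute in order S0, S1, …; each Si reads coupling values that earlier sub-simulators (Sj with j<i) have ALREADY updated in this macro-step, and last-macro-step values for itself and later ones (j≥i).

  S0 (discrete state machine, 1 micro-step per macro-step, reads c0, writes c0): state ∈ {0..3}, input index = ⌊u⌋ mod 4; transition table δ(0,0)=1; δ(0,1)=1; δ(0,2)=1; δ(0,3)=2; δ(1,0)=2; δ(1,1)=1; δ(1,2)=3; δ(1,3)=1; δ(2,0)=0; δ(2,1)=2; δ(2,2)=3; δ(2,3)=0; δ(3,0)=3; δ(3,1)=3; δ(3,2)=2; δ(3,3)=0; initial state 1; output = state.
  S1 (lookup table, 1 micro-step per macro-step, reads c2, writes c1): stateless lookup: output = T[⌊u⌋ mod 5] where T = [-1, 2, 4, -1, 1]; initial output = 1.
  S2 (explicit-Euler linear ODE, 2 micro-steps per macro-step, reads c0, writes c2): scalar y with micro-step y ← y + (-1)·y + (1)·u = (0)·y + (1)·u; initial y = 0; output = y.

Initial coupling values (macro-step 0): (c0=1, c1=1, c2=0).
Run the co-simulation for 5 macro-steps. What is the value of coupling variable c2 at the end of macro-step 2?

macro 1: S0 reads c0=1 → after 1×micro: 1; S1 reads c2=0 → after 1×micro: -1; S2 reads c0=1 → after 2×micro: 1 ⇒ (c0=1, c1=-1, c2=1)
macro 2: S0 reads c0=1 → after 1×micro: 1; S1 reads c2=1 → after 1×micro: 2; S2 reads c0=1 → after 2×micro: 1 ⇒ (c0=1, c1=2, c2=1)
macro 3: S0 reads c0=1 → after 1×micro: 1; S1 reads c2=1 → after 1×micro: 2; S2 reads c0=1 → after 2×micro: 1 ⇒ (c0=1, c1=2, c2=1)
macro 4: S0 reads c0=1 → after 1×micro: 1; S1 reads c2=1 → after 1×micro: 2; S2 reads c0=1 → after 2×micro: 1 ⇒ (c0=1, c1=2, c2=1)
macro 5: S0 reads c0=1 → after 1×micro: 1; S1 reads c2=1 → after 1×micro: 2; S2 reads c0=1 → after 2×micro: 1 ⇒ (c0=1, c1=2, c2=1)

c2 at macro-step 2 = 1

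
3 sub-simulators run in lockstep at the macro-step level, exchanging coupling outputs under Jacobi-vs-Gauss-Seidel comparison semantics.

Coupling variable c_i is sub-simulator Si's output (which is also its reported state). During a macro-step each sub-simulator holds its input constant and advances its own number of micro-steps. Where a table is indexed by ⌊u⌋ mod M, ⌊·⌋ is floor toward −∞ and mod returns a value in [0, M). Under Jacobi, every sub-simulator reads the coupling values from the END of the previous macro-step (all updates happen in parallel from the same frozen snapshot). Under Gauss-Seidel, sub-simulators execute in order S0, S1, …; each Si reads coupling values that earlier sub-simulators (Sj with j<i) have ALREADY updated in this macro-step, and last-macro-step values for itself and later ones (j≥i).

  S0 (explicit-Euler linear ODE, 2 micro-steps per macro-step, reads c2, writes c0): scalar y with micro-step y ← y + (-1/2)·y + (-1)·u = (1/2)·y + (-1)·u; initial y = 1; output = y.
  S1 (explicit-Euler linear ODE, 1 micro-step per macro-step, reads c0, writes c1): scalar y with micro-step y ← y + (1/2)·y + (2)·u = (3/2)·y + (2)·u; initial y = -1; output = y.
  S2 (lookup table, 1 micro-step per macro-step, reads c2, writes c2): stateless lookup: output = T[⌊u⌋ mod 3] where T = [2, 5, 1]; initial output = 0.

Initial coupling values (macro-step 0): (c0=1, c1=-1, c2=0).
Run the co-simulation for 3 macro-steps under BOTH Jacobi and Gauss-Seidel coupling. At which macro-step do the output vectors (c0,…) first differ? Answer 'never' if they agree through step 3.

first divergence at macro-step: 1

[Jacobi] macro 1: S0 reads c2=0 → after 2×micro: 1/4; S1 reads c0=1 → after 1×micro: 1/2; S2 reads c2=0 → after 1×micro: 2 ⇒ (c0=1/4, c1=1/2, c2=2)
[Jacobi] macro 2: S0 reads c2=2 → after 2×micro: -47/16; S1 reads c0=1/4 → after 1×micro: 5/4; S2 reads c2=2 → after 1×micro: 1 ⇒ (c0=-47/16, c1=5/4, c2=1)
[Jacobi] macro 3: S0 reads c2=1 → after 2×micro: -143/64; S1 reads c0=-47/16 → after 1×micro: -4; S2 reads c2=1 → after 1×micro: 5 ⇒ (c0=-143/64, c1=-4, c2=5)
[Gauss-Seidel] macro 1: S0 reads c2=0 → after 2×micro: 1/4; S1 reads c0=1/4 → after 1×micro: -1; S2 reads c2=0 → after 1×micro: 2 ⇒ (c0=1/4, c1=-1, c2=2)
[Gauss-Seidel] macro 2: S0 reads c2=2 → after 2×micro: -47/16; S1 reads c0=-47/16 → after 1×micro: -59/8; S2 reads c2=2 → after 1×micro: 1 ⇒ (c0=-47/16, c1=-59/8, c2=1)
[Gauss-Seidel] macro 3: S0 reads c2=1 → after 2×micro: -143/64; S1 reads c0=-143/64 → after 1×micro: -497/32; S2 reads c2=1 → after 1×micro: 5 ⇒ (c0=-143/64, c1=-497/32, c2=5)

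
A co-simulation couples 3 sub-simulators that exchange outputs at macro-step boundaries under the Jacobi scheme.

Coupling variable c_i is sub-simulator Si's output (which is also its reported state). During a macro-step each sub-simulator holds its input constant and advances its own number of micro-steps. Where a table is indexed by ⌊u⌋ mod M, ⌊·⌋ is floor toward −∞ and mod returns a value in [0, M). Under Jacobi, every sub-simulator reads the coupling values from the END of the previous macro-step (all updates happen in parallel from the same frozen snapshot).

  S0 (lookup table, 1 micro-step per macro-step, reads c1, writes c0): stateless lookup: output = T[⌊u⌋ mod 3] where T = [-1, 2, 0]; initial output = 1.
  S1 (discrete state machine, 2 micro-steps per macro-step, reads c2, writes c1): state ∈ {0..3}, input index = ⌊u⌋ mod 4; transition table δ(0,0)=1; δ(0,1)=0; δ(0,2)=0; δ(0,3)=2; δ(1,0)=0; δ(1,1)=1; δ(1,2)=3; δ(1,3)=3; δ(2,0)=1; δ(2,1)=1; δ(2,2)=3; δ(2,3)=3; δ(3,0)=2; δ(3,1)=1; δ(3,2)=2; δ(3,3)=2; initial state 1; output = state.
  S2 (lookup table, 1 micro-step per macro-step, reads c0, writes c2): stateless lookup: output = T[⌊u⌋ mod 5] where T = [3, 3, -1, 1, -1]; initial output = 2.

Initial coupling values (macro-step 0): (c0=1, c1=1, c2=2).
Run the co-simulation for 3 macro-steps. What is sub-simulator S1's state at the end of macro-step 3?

macro 1: S0 reads c1=1 → after 1×micro: 2; S1 reads c2=2 → after 2×micro: 2; S2 reads c0=1 → after 1×micro: 3 ⇒ (c0=2, c1=2, c2=3)
macro 2: S0 reads c1=2 → after 1×micro: 0; S1 reads c2=3 → after 2×micro: 2; S2 reads c0=2 → after 1×micro: -1 ⇒ (c0=0, c1=2, c2=-1)
macro 3: S0 reads c1=2 → after 1×micro: 0; S1 reads c2=-1 → after 2×micro: 2; S2 reads c0=0 → after 1×micro: 3 ⇒ (c0=0, c1=2, c2=3)

S1 state at macro-step 3 = 2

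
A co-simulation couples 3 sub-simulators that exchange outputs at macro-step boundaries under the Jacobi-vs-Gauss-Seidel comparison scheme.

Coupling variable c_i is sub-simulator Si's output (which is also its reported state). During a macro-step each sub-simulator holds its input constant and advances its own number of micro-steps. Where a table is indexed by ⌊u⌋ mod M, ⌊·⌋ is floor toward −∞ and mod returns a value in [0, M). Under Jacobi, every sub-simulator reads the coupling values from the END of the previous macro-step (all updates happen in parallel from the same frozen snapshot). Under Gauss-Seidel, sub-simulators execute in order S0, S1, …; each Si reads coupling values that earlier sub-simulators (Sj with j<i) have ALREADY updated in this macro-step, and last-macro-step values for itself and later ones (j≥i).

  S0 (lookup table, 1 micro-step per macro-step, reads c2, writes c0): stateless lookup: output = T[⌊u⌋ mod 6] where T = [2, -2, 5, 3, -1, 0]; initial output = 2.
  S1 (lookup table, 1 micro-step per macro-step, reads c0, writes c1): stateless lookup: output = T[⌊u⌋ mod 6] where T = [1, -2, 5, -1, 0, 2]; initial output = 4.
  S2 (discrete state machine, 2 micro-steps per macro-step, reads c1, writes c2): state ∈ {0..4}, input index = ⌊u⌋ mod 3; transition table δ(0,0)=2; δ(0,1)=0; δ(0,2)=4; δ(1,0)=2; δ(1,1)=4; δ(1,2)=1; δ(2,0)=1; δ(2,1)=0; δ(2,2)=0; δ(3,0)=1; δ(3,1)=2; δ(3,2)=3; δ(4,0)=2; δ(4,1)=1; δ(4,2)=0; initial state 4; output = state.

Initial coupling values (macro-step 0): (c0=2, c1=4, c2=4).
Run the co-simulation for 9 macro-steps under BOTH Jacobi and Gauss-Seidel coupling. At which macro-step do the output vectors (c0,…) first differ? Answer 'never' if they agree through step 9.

[Jacobi] macro 1: S0 reads c2=4 → after 1×micro: -1; S1 reads c0=2 → after 1×micro: 5; S2 reads c1=4 → after 2×micro: 4 ⇒ (c0=-1, c1=5, c2=4)
[Jacobi] macro 2: S0 reads c2=4 → after 1×micro: -1; S1 reads c0=-1 → after 1×micro: 2; S2 reads c1=5 → after 2×micro: 4 ⇒ (c0=-1, c1=2, c2=4)
[Jacobi] macro 3: S0 reads c2=4 → after 1×micro: -1; S1 reads c0=-1 → after 1×micro: 2; S2 reads c1=2 → after 2×micro: 4 ⇒ (c0=-1, c1=2, c2=4)
[Jacobi] macro 4: S0 reads c2=4 → after 1×micro: -1; S1 reads c0=-1 → after 1×micro: 2; S2 reads c1=2 → after 2×micro: 4 ⇒ (c0=-1, c1=2, c2=4)
[Jacobi] macro 5: S0 reads c2=4 → after 1×micro: -1; S1 reads c0=-1 → after 1×micro: 2; S2 reads c1=2 → after 2×micro: 4 ⇒ (c0=-1, c1=2, c2=4)
[Jacobi] macro 6: S0 reads c2=4 → after 1×micro: -1; S1 reads c0=-1 → after 1×micro: 2; S2 reads c1=2 → after 2×micro: 4 ⇒ (c0=-1, c1=2, c2=4)
[Jacobi] macro 7: S0 reads c2=4 → after 1×micro: -1; S1 reads c0=-1 → after 1×micro: 2; S2 reads c1=2 → after 2×micro: 4 ⇒ (c0=-1, c1=2, c2=4)
[Jacobi] macro 8: S0 reads c2=4 → after 1×micro: -1; S1 reads c0=-1 → after 1×micro: 2; S2 reads c1=2 → after 2×micro: 4 ⇒ (c0=-1, c1=2, c2=4)
[Jacobi] macro 9: S0 reads c2=4 → after 1×micro: -1; S1 reads c0=-1 → after 1×micro: 2; S2 reads c1=2 → after 2×micro: 4 ⇒ (c0=-1, c1=2, c2=4)
[Gauss-Seidel] macro 1: S0 reads c2=4 → after 1×micro: -1; S1 reads c0=-1 → after 1×micro: 2; S2 reads c1=2 → after 2×micro: 4 ⇒ (c0=-1, c1=2, c2=4)
[Gauss-Seidel] macro 2: S0 reads c2=4 → after 1×micro: -1; S1 reads c0=-1 → after 1×micro: 2; S2 reads c1=2 → after 2×micro: 4 ⇒ (c0=-1, c1=2, c2=4)
[Gauss-Seidel] macro 3: S0 reads c2=4 → after 1×micro: -1; S1 reads c0=-1 → after 1×micro: 2; S2 reads c1=2 → after 2×micro: 4 ⇒ (c0=-1, c1=2, c2=4)
[Gauss-Seidel] macro 4: S0 reads c2=4 → after 1×micro: -1; S1 reads c0=-1 → after 1×micro: 2; S2 reads c1=2 → after 2×micro: 4 ⇒ (c0=-1, c1=2, c2=4)
[Gauss-Seidel] macro 5: S0 reads c2=4 → after 1×micro: -1; S1 reads c0=-1 → after 1×micro: 2; S2 reads c1=2 → after 2×micro: 4 ⇒ (c0=-1, c1=2, c2=4)
[Gauss-Seidel] macro 6: S0 reads c2=4 → after 1×micro: -1; S1 reads c0=-1 → after 1×micro: 2; S2 reads c1=2 → after 2×micro: 4 ⇒ (c0=-1, c1=2, c2=4)
[Gauss-Seidel] macro 7: S0 reads c2=4 → after 1×micro: -1; S1 reads c0=-1 → after 1×micro: 2; S2 reads c1=2 → after 2×micro: 4 ⇒ (c0=-1, c1=2, c2=4)
[Gauss-Seidel] macro 8: S0 reads c2=4 → after 1×micro: -1; S1 reads c0=-1 → after 1×micro: 2; S2 reads c1=2 → after 2×micro: 4 ⇒ (c0=-1, c1=2, c2=4)
[Gauss-Seidel] macro 9: S0 reads c2=4 → after 1×micro: -1; S1 reads c0=-1 → after 1×micro: 2; S2 reads c1=2 → after 2×micro: 4 ⇒ (c0=-1, c1=2, c2=4)

first divergence at macro-step: 1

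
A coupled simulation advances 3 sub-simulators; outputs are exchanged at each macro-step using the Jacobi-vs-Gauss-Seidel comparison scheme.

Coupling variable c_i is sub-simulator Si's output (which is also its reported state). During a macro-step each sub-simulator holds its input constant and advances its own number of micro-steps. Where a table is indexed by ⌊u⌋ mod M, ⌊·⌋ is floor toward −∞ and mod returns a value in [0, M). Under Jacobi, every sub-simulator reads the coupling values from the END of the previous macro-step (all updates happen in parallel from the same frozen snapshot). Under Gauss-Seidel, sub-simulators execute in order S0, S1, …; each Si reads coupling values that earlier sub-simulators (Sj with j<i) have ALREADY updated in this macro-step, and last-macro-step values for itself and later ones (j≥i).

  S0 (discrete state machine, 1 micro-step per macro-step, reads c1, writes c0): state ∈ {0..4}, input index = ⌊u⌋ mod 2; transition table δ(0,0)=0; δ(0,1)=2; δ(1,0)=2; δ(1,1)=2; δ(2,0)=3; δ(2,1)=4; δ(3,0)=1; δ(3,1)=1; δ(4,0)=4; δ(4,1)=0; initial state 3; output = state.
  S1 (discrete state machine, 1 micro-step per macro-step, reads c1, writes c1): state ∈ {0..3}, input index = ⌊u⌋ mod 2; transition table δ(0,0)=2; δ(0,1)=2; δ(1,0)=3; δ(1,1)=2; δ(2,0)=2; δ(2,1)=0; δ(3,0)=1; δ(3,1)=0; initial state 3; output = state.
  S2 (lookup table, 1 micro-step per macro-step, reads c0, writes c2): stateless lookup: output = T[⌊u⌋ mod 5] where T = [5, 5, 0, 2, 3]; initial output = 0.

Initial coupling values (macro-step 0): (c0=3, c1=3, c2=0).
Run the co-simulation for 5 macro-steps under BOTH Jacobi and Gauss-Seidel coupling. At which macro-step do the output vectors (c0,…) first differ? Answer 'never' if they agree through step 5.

[Jacobi] macro 1: S0 reads c1=3 → after 1×micro: 1; S1 reads c1=3 → after 1×micro: 0; S2 reads c0=3 → after 1×micro: 2 ⇒ (c0=1, c1=0, c2=2)
[Jacobi] macro 2: S0 reads c1=0 → after 1×micro: 2; S1 reads c1=0 → after 1×micro: 2; S2 reads c0=1 → after 1×micro: 5 ⇒ (c0=2, c1=2, c2=5)
[Jacobi] macro 3: S0 reads c1=2 → after 1×micro: 3; S1 reads c1=2 → after 1×micro: 2; S2 reads c0=2 → after 1×micro: 0 ⇒ (c0=3, c1=2, c2=0)
[Jacobi] macro 4: S0 reads c1=2 → after 1×micro: 1; S1 reads c1=2 → after 1×micro: 2; S2 reads c0=3 → after 1×micro: 2 ⇒ (c0=1, c1=2, c2=2)
[Jacobi] macro 5: S0 reads c1=2 → after 1×micro: 2; S1 reads c1=2 → after 1×micro: 2; S2 reads c0=1 → after 1×micro: 5 ⇒ (c0=2, c1=2, c2=5)
[Gauss-Seidel] macro 1: S0 reads c1=3 → after 1×micro: 1; S1 reads c1=3 → after 1×micro: 0; S2 reads c0=1 → after 1×micro: 5 ⇒ (c0=1, c1=0, c2=5)
[Gauss-Seidel] macro 2: S0 reads c1=0 → after 1×micro: 2; S1 reads c1=0 → after 1×micro: 2; S2 reads c0=2 → after 1×micro: 0 ⇒ (c0=2, c1=2, c2=0)
[Gauss-Seidel] macro 3: S0 reads c1=2 → after 1×micro: 3; S1 reads c1=2 → after 1×micro: 2; S2 reads c0=3 → after 1×micro: 2 ⇒ (c0=3, c1=2, c2=2)
[Gauss-Seidel] macro 4: S0 reads c1=2 → after 1×micro: 1; S1 reads c1=2 → after 1×micro: 2; S2 reads c0=1 → after 1×micro: 5 ⇒ (c0=1, c1=2, c2=5)
[Gauss-Seidel] macro 5: S0 reads c1=2 → after 1×micro: 2; S1 reads c1=2 → after 1×micro: 2; S2 reads c0=2 → after 1×micro: 0 ⇒ (c0=2, c1=2, c2=0)

first divergence at macro-step: 1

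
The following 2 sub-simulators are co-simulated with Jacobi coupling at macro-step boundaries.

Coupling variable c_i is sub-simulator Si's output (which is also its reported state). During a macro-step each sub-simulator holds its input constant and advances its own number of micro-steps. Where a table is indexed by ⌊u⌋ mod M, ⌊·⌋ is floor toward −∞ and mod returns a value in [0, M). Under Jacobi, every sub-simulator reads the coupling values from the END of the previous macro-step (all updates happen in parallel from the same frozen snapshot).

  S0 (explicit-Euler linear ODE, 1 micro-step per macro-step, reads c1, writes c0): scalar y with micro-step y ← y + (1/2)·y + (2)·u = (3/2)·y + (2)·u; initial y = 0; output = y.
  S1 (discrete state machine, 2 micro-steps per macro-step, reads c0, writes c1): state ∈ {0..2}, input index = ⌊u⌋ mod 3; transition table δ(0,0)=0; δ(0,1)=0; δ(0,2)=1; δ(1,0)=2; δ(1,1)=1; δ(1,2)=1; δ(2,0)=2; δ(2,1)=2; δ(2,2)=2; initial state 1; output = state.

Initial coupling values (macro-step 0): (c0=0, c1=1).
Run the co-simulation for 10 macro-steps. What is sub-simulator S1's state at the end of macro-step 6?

macro 1: S0 reads c1=1 → after 1×micro: 2; S1 reads c0=0 → after 2×micro: 2 ⇒ (c0=2, c1=2)
macro 2: S0 reads c1=2 → after 1×micro: 7; S1 reads c0=2 → after 2×micro: 2 ⇒ (c0=7, c1=2)
macro 3: S0 reads c1=2 → after 1×micro: 29/2; S1 reads c0=7 → after 2×micro: 2 ⇒ (c0=29/2, c1=2)
macro 4: S0 reads c1=2 → after 1×micro: 103/4; S1 reads c0=29/2 → after 2×micro: 2 ⇒ (c0=103/4, c1=2)
macro 5: S0 reads c1=2 → after 1×micro: 341/8; S1 reads c0=103/4 → after 2×micro: 2 ⇒ (c0=341/8, c1=2)
macro 6: S0 reads c1=2 → after 1×micro: 1087/16; S1 reads c0=341/8 → after 2×micro: 2 ⇒ (c0=1087/16, c1=2)
macro 7: S0 reads c1=2 → after 1×micro: 3389/32; S1 reads c0=1087/16 → after 2×micro: 2 ⇒ (c0=3389/32, c1=2)
macro 8: S0 reads c1=2 → after 1×micro: 10423/64; S1 reads c0=3389/32 → after 2×micro: 2 ⇒ (c0=10423/64, c1=2)
macro 9: S0 reads c1=2 → after 1×micro: 31781/128; S1 reads c0=10423/64 → after 2×micro: 2 ⇒ (c0=31781/128, c1=2)
macro 10: S0 reads c1=2 → after 1×micro: 96367/256; S1 reads c0=31781/128 → after 2×micro: 2 ⇒ (c0=96367/256, c1=2)

S1 state at macro-step 6 = 2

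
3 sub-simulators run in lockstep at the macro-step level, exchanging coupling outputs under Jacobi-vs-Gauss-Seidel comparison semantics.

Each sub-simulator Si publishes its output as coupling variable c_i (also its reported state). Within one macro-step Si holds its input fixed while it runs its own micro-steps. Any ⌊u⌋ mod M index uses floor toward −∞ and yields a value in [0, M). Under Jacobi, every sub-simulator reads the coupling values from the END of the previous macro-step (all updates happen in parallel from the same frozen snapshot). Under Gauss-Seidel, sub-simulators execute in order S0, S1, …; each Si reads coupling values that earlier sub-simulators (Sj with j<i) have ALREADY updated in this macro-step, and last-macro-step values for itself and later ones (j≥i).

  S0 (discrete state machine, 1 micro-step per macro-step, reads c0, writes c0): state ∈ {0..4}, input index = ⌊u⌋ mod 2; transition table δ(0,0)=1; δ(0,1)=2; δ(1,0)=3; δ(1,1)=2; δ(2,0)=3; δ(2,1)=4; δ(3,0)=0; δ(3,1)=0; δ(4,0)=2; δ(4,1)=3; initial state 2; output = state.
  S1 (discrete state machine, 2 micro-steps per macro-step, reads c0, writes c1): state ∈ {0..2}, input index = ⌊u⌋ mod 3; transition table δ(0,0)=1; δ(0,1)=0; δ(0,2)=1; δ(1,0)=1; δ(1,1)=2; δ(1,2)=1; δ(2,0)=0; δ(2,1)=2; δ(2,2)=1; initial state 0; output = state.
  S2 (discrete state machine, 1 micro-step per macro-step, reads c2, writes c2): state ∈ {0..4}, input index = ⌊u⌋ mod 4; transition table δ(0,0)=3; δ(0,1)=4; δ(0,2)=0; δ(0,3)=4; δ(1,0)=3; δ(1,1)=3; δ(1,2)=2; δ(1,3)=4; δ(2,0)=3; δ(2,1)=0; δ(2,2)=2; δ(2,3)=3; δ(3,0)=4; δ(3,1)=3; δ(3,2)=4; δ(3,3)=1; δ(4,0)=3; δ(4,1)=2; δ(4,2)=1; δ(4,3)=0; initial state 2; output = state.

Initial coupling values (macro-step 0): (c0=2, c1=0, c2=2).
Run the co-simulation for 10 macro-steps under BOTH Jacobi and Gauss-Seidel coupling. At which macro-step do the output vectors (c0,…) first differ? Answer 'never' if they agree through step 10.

[Jacobi] macro 1: S0 reads c0=2 → after 1×micro: 3; S1 reads c0=2 → after 2×micro: 1; S2 reads c2=2 → after 1×micro: 2 ⇒ (c0=3, c1=1, c2=2)
[Jacobi] macro 2: S0 reads c0=3 → after 1×micro: 0; S1 reads c0=3 → after 2×micro: 1; S2 reads c2=2 → after 1×micro: 2 ⇒ (c0=0, c1=1, c2=2)
[Jacobi] macro 3: S0 reads c0=0 → after 1×micro: 1; S1 reads c0=0 → after 2×micro: 1; S2 reads c2=2 → after 1×micro: 2 ⇒ (c0=1, c1=1, c2=2)
[Jacobi] macro 4: S0 reads c0=1 → after 1×micro: 2; S1 reads c0=1 → after 2×micro: 2; S2 reads c2=2 → after 1×micro: 2 ⇒ (c0=2, c1=2, c2=2)
[Jacobi] macro 5: S0 reads c0=2 → after 1×micro: 3; S1 reads c0=2 → after 2×micro: 1; S2 reads c2=2 → after 1×micro: 2 ⇒ (c0=3, c1=1, c2=2)
[Jacobi] macro 6: S0 reads c0=3 → after 1×micro: 0; S1 reads c0=3 → after 2×micro: 1; S2 reads c2=2 → after 1×micro: 2 ⇒ (c0=0, c1=1, c2=2)
[Jacobi] macro 7: S0 reads c0=0 → after 1×micro: 1; S1 reads c0=0 → after 2×micro: 1; S2 reads c2=2 → after 1×micro: 2 ⇒ (c0=1, c1=1, c2=2)
[Jacobi] macro 8: S0 reads c0=1 → after 1×micro: 2; S1 reads c0=1 → after 2×micro: 2; S2 reads c2=2 → after 1×micro: 2 ⇒ (c0=2, c1=2, c2=2)
[Jacobi] macro 9: S0 reads c0=2 → after 1×micro: 3; S1 reads c0=2 → after 2×micro: 1; S2 reads c2=2 → after 1×micro: 2 ⇒ (c0=3, c1=1, c2=2)
[Jacobi] macro 10: S0 reads c0=3 → after 1×micro: 0; S1 reads c0=3 → after 2×micro: 1; S2 reads c2=2 → after 1×micro: 2 ⇒ (c0=0, c1=1, c2=2)
[Gauss-Seidel] macro 1: S0 reads c0=2 → after 1×micro: 3; S1 reads c0=3 → after 2×micro: 1; S2 reads c2=2 → after 1×micro: 2 ⇒ (c0=3, c1=1, c2=2)
[Gauss-Seidel] macro 2: S0 reads c0=3 → after 1×micro: 0; S1 reads c0=0 → after 2×micro: 1; S2 reads c2=2 → after 1×micro: 2 ⇒ (c0=0, c1=1, c2=2)
[Gauss-Seidel] macro 3: S0 reads c0=0 → after 1×micro: 1; S1 reads c0=1 → after 2×micro: 2; S2 reads c2=2 → after 1×micro: 2 ⇒ (c0=1, c1=2, c2=2)
[Gauss-Seidel] macro 4: S0 reads c0=1 → after 1×micro: 2; S1 reads c0=2 → after 2×micro: 1; S2 reads c2=2 → after 1×micro: 2 ⇒ (c0=2, c1=1, c2=2)
[Gauss-Seidel] macro 5: S0 reads c0=2 → after 1×micro: 3; S1 reads c0=3 → after 2×micro: 1; S2 reads c2=2 → after 1×micro: 2 ⇒ (c0=3, c1=1, c2=2)
[Gauss-Seidel] macro 6: S0 reads c0=3 → after 1×micro: 0; S1 reads c0=0 → after 2×micro: 1; S2 reads c2=2 → after 1×micro: 2 ⇒ (c0=0, c1=1, c2=2)
[Gauss-Seidel] macro 7: S0 reads c0=0 → after 1×micro: 1; S1 reads c0=1 → after 2×micro: 2; S2 reads c2=2 → after 1×micro: 2 ⇒ (c0=1, c1=2, c2=2)
[Gauss-Seidel] macro 8: S0 reads c0=1 → after 1×micro: 2; S1 reads c0=2 → after 2×micro: 1; S2 reads c2=2 → after 1×micro: 2 ⇒ (c0=2, c1=1, c2=2)
[Gauss-Seidel] macro 9: S0 reads c0=2 → after 1×micro: 3; S1 reads c0=3 → after 2×micro: 1; S2 reads c2=2 → after 1×micro: 2 ⇒ (c0=3, c1=1, c2=2)
[Gauss-Seidel] macro 10: S0 reads c0=3 → after 1×micro: 0; S1 reads c0=0 → after 2×micro: 1; S2 reads c2=2 → after 1×micro: 2 ⇒ (c0=0, c1=1, c2=2)

first divergence at macro-step: 3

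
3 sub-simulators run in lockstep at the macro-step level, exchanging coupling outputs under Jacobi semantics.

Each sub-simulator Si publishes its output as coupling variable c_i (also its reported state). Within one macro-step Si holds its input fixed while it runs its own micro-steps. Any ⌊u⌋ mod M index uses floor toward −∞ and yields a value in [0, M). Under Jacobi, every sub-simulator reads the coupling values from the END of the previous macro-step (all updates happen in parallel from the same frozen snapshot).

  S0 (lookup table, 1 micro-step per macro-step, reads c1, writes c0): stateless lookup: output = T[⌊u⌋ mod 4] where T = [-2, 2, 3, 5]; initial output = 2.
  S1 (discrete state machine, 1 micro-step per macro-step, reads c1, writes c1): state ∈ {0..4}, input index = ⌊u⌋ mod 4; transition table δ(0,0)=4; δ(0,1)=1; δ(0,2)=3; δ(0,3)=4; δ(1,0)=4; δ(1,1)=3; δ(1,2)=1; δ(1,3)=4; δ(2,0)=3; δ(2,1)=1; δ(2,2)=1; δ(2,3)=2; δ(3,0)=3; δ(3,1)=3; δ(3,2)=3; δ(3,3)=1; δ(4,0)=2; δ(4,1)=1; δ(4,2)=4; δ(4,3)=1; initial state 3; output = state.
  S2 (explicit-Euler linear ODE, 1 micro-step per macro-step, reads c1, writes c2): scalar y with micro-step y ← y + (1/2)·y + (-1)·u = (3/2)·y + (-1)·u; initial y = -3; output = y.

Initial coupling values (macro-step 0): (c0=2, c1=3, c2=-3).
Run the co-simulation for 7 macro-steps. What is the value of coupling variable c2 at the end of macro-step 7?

macro 1: S0 reads c1=3 → after 1×micro: 5; S1 reads c1=3 → after 1×micro: 1; S2 reads c1=3 → after 1×micro: -15/2 ⇒ (c0=5, c1=1, c2=-15/2)
macro 2: S0 reads c1=1 → after 1×micro: 2; S1 reads c1=1 → after 1×micro: 3; S2 reads c1=1 → after 1×micro: -49/4 ⇒ (c0=2, c1=3, c2=-49/4)
macro 3: S0 reads c1=3 → after 1×micro: 5; S1 reads c1=3 → after 1×micro: 1; S2 reads c1=3 → after 1×micro: -171/8 ⇒ (c0=5, c1=1, c2=-171/8)
macro 4: S0 reads c1=1 → after 1×micro: 2; S1 reads c1=1 → after 1×micro: 3; S2 reads c1=1 → after 1×micro: -529/16 ⇒ (c0=2, c1=3, c2=-529/16)
macro 5: S0 reads c1=3 → after 1×micro: 5; S1 reads c1=3 → after 1×micro: 1; S2 reads c1=3 → after 1×micro: -1683/32 ⇒ (c0=5, c1=1, c2=-1683/32)
macro 6: S0 reads c1=1 → after 1×micro: 2; S1 reads c1=1 → after 1×micro: 3; S2 reads c1=1 → after 1×micro: -5113/64 ⇒ (c0=2, c1=3, c2=-5113/64)
macro 7: S0 reads c1=3 → after 1×micro: 5; S1 reads c1=3 → after 1×micro: 1; S2 reads c1=3 → after 1×micro: -15723/128 ⇒ (c0=5, c1=1, c2=-15723/128)

c2 at macro-step 7 = -15723/128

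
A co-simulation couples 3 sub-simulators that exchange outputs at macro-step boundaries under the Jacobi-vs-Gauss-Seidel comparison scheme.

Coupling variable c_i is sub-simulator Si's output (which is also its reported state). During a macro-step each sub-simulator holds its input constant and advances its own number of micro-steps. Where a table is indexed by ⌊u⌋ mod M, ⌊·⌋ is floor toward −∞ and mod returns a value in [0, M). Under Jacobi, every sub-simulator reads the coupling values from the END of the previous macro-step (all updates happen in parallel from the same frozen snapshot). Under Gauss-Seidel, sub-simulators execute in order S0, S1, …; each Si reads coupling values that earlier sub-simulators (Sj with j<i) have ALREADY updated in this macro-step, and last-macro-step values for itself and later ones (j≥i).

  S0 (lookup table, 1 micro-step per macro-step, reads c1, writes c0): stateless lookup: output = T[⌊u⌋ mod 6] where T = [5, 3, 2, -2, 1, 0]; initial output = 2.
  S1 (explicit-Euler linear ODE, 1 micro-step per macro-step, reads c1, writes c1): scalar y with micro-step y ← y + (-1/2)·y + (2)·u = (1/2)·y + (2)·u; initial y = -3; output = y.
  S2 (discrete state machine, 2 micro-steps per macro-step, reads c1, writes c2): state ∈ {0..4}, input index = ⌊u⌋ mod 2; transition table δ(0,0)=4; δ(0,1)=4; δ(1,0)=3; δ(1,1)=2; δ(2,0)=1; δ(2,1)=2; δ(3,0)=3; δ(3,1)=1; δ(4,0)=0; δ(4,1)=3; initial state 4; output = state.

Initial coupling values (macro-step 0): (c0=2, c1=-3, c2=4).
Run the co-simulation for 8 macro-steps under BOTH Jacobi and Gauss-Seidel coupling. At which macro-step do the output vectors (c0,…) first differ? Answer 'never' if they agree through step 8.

[Jacobi] macro 1: S0 reads c1=-3 → after 1×micro: -2; S1 reads c1=-3 → after 1×micro: -15/2; S2 reads c1=-3 → after 2×micro: 1 ⇒ (c0=-2, c1=-15/2, c2=1)
[Jacobi] macro 2: S0 reads c1=-15/2 → after 1×micro: 1; S1 reads c1=-15/2 → after 1×micro: -75/4; S2 reads c1=-15/2 → after 2×micro: 3 ⇒ (c0=1, c1=-75/4, c2=3)
[Jacobi] macro 3: S0 reads c1=-75/4 → after 1×micro: 0; S1 reads c1=-75/4 → after 1×micro: -375/8; S2 reads c1=-75/4 → after 2×micro: 2 ⇒ (c0=0, c1=-375/8, c2=2)
[Jacobi] macro 4: S0 reads c1=-375/8 → after 1×micro: 3; S1 reads c1=-375/8 → after 1×micro: -1875/16; S2 reads c1=-375/8 → after 2×micro: 2 ⇒ (c0=3, c1=-1875/16, c2=2)
[Jacobi] macro 5: S0 reads c1=-1875/16 → after 1×micro: 2; S1 reads c1=-1875/16 → after 1×micro: -9375/32; S2 reads c1=-1875/16 → after 2×micro: 3 ⇒ (c0=2, c1=-9375/32, c2=3)
[Jacobi] macro 6: S0 reads c1=-9375/32 → after 1×micro: 3; S1 reads c1=-9375/32 → after 1×micro: -46875/64; S2 reads c1=-9375/32 → after 2×micro: 2 ⇒ (c0=3, c1=-46875/64, c2=2)
[Jacobi] macro 7: S0 reads c1=-46875/64 → after 1×micro: 0; S1 reads c1=-46875/64 → after 1×micro: -234375/128; S2 reads c1=-46875/64 → after 2×micro: 2 ⇒ (c0=0, c1=-234375/128, c2=2)
[Jacobi] macro 8: S0 reads c1=-234375/128 → after 1×micro: 1; S1 reads c1=-234375/128 → after 1×micro: -1171875/256; S2 reads c1=-234375/128 → after 2×micro: 3 ⇒ (c0=1, c1=-1171875/256, c2=3)
[Gauss-Seidel] macro 1: S0 reads c1=-3 → after 1×micro: -2; S1 reads c1=-3 → after 1×micro: -15/2; S2 reads c1=-15/2 → after 2×micro: 4 ⇒ (c0=-2, c1=-15/2, c2=4)
[Gauss-Seidel] macro 2: S0 reads c1=-15/2 → after 1×micro: 1; S1 reads c1=-15/2 → after 1×micro: -75/4; S2 reads c1=-75/4 → after 2×micro: 1 ⇒ (c0=1, c1=-75/4, c2=1)
[Gauss-Seidel] macro 3: S0 reads c1=-75/4 → after 1×micro: 0; S1 reads c1=-75/4 → after 1×micro: -375/8; S2 reads c1=-375/8 → after 2×micro: 2 ⇒ (c0=0, c1=-375/8, c2=2)
[Gauss-Seidel] macro 4: S0 reads c1=-375/8 → after 1×micro: 3; S1 reads c1=-375/8 → after 1×micro: -1875/16; S2 reads c1=-1875/16 → after 2×micro: 3 ⇒ (c0=3, c1=-1875/16, c2=3)
[Gauss-Seidel] macro 5: S0 reads c1=-1875/16 → after 1×micro: 2; S1 reads c1=-1875/16 → after 1×micro: -9375/32; S2 reads c1=-9375/32 → after 2×micro: 2 ⇒ (c0=2, c1=-9375/32, c2=2)
[Gauss-Seidel] macro 6: S0 reads c1=-9375/32 → after 1×micro: 3; S1 reads c1=-9375/32 → after 1×micro: -46875/64; S2 reads c1=-46875/64 → after 2×micro: 2 ⇒ (c0=3, c1=-46875/64, c2=2)
[Gauss-Seidel] macro 7: S0 reads c1=-46875/64 → after 1×micro: 0; S1 reads c1=-46875/64 → after 1×micro: -234375/128; S2 reads c1=-234375/128 → after 2×micro: 3 ⇒ (c0=0, c1=-234375/128, c2=3)
[Gauss-Seidel] macro 8: S0 reads c1=-234375/128 → after 1×micro: 1; S1 reads c1=-234375/128 → after 1×micro: -1171875/256; S2 reads c1=-1171875/256 → after 2×micro: 3 ⇒ (c0=1, c1=-1171875/256, c2=3)

first divergence at macro-step: 1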